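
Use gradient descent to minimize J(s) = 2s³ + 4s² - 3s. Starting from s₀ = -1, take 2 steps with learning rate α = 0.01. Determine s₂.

J′(s) = 6s² + 8s - 3
s₁ = -1 − 0.01·(-5) = -0.95
s₂ = -0.95 − 0.01·(-5.185) = -0.89815

-0.89815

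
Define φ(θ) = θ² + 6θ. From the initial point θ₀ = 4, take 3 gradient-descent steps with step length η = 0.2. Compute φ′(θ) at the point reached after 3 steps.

3.024

φ′(θ) = 2θ + 6
Step 1: φ′(4) = 14; θ₁ = 4 − 0.2·14 = 1.2
Step 2: φ′(1.2) = 8.4; θ₂ = 1.2 − 0.2·8.4 = -0.48
Step 3: φ′(-0.48) = 5.04; θ₃ = -0.48 − 0.2·5.04 = -1.488
φ′(θ) at (-1.488) = 3.024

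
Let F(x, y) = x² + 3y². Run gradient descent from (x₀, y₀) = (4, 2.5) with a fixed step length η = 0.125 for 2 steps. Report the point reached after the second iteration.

∇F = (2x, 6y)
(x₁, y₁) = (4, 2.5) − 0.125·(8, 15) = (3, 0.625)
(x₂, y₂) = (3, 0.625) − 0.125·(6, 3.75) = (2.25, 0.15625)

(2.25, 0.15625)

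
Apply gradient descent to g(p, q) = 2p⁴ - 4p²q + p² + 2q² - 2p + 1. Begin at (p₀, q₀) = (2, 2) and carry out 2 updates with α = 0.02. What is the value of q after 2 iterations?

2.126592

∇g = (8p³ - 8pq + 2p - 2, -4p² + 4q)
Step 1: at (2, 2), ∇g = (34, -8) → (2, 2) − 0.02·(34, -8) = (1.32, 2.16)
Step 2: at (1.32, 2.16), ∇g = (-3.769856, 1.6704) → (1.32, 2.16) − 0.02·(-3.769856, 1.6704) = (1.39539712, 2.126592)
q = 2.126592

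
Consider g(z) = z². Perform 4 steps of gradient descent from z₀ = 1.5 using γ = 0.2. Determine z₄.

g′(z) = 2z
z₁ = 1.5 − 0.2·3 = 0.9
z₂ = 0.9 − 0.2·1.8 = 0.54
z₃ = 0.54 − 0.2·1.08 = 0.324
z₄ = 0.324 − 0.2·0.648 = 0.1944

0.1944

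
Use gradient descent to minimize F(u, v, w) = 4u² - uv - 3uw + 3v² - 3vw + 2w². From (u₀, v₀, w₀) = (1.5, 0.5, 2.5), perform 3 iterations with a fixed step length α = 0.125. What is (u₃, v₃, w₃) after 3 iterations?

(0.83984375, 1.1015625, 1.70703125)

∇F = (8u - v - 3w, -u + 6v - 3w, -3u - 3v + 4w)
Step 1: at (1.5, 0.5, 2.5), ∇F = (4, -6, 4) → (1.5, 0.5, 2.5) − 0.125·(4, -6, 4) = (1, 1.25, 2)
Step 2: at (1, 1.25, 2), ∇F = (0.75, 0.5, 1.25) → (1, 1.25, 2) − 0.125·(0.75, 0.5, 1.25) = (0.90625, 1.1875, 1.84375)
Step 3: at (0.90625, 1.1875, 1.84375), ∇F = (0.53125, 0.6875, 1.09375) → (0.90625, 1.1875, 1.84375) − 0.125·(0.53125, 0.6875, 1.09375) = (0.83984375, 1.1015625, 1.70703125)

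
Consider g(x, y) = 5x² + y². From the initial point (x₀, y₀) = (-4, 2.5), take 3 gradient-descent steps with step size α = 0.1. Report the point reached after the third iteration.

∇g = (10x, 2y)
Step 1: at (-4, 2.5), ∇g = (-40, 5) → (-4, 2.5) − 0.1·(-40, 5) = (0, 2)
Step 2: at (0, 2), ∇g = (0, 4) → (0, 2) − 0.1·(0, 4) = (0, 1.6)
Step 3: at (0, 1.6), ∇g = (0, 3.2) → (0, 1.6) − 0.1·(0, 3.2) = (0, 1.28)

(0, 1.28)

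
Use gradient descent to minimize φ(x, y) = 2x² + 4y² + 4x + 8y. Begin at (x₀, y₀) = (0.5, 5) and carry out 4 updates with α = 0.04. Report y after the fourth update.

∇φ = (4x + 4, 8y + 8)
Step 1: at (0.5, 5), ∇φ = (6, 48) → (0.5, 5) − 0.04·(6, 48) = (0.26, 3.08)
Step 2: at (0.26, 3.08), ∇φ = (5.04, 32.64) → (0.26, 3.08) − 0.04·(5.04, 32.64) = (0.0584, 1.7744)
Step 3: at (0.0584, 1.7744), ∇φ = (4.2336, 22.1952) → (0.0584, 1.7744) − 0.04·(4.2336, 22.1952) = (-0.110944, 0.886592)
Step 4: at (-0.110944, 0.886592), ∇φ = (3.556224, 15.092736) → (-0.110944, 0.886592) − 0.04·(3.556224, 15.092736) = (-0.25319296, 0.28288256)
y = 0.28288256

0.28288256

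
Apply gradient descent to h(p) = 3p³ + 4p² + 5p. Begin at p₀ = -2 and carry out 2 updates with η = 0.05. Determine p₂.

h′(p) = 9p² + 8p + 5
p₁ = -2 − 0.05·25 = -3.25
p₂ = -3.25 − 0.05·74.0625 = -6.953125

-6.953125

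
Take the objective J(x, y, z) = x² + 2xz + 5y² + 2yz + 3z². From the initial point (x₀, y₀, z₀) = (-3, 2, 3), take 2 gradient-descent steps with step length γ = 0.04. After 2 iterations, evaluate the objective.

∇J = (2x + 2z, 10y + 2z, 2x + 2y + 6z)
(x₁, y₁, z₁) = (-3, 2, 3) − 0.04·(0, 26, 16) = (-3, 0.96, 2.36)
(x₂, y₂, z₂) = (-3, 0.96, 2.36) − 0.04·(-1.28, 14.32, 10.08) = (-2.9488, 0.3872, 1.9568)
J(-2.9488, 0.3872, 1.9568) = 10.9071616

10.9071616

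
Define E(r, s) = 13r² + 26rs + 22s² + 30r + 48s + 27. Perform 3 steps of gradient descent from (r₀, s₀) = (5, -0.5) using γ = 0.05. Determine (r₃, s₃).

(-18.298, -28.1315)

∇E = (26r + 26s + 30, 26r + 44s + 48)
(r₁, s₁) = (5, -0.5) − 0.05·(147, 156) = (-2.35, -8.3)
(r₂, s₂) = (-2.35, -8.3) − 0.05·(-246.9, -378.3) = (9.995, 10.615)
(r₃, s₃) = (9.995, 10.615) − 0.05·(565.86, 774.93) = (-18.298, -28.1315)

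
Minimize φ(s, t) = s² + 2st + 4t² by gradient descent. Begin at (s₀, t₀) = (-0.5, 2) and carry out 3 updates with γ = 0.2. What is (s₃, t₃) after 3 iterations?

(-0.572, -0.52)

∇φ = (2s + 2t, 2s + 8t)
Step 1: at (-0.5, 2), ∇φ = (3, 15) → (-0.5, 2) − 0.2·(3, 15) = (-1.1, -1)
Step 2: at (-1.1, -1), ∇φ = (-4.2, -10.2) → (-1.1, -1) − 0.2·(-4.2, -10.2) = (-0.26, 1.04)
Step 3: at (-0.26, 1.04), ∇φ = (1.56, 7.8) → (-0.26, 1.04) − 0.2·(1.56, 7.8) = (-0.572, -0.52)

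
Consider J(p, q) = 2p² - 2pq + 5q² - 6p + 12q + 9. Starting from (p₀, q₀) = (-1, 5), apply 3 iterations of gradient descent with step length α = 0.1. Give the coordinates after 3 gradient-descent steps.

∇J = (4p - 2q - 6, -2p + 10q + 12)
(p₁, q₁) = (-1, 5) − 0.1·(-20, 64) = (1, -1.4)
(p₂, q₂) = (1, -1.4) − 0.1·(0.8, -4) = (0.92, -1)
(p₃, q₃) = (0.92, -1) − 0.1·(-0.32, 0.16) = (0.952, -1.016)

(0.952, -1.016)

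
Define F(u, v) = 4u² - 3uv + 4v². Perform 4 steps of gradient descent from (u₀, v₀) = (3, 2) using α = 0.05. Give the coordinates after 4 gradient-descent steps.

(0.81151875, 0.7705125)

∇F = (8u - 3v, -3u + 8v)
(u₁, v₁) = (3, 2) − 0.05·(18, 7) = (2.1, 1.65)
(u₂, v₂) = (2.1, 1.65) − 0.05·(11.85, 6.9) = (1.5075, 1.305)
(u₃, v₃) = (1.5075, 1.305) − 0.05·(8.145, 5.9175) = (1.10025, 1.009125)
(u₄, v₄) = (1.10025, 1.009125) − 0.05·(5.774625, 4.77225) = (0.81151875, 0.7705125)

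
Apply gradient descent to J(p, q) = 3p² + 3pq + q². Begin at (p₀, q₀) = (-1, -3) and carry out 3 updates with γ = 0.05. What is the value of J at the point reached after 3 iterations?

1.963337390625

∇J = (6p + 3q, 3p + 2q)
Step 1: at (-1, -3), ∇J = (-15, -9) → (-1, -3) − 0.05·(-15, -9) = (-0.25, -2.55)
Step 2: at (-0.25, -2.55), ∇J = (-9.15, -5.85) → (-0.25, -2.55) − 0.05·(-9.15, -5.85) = (0.2075, -2.2575)
Step 3: at (0.2075, -2.2575), ∇J = (-5.5275, -3.8925) → (0.2075, -2.2575) − 0.05·(-5.5275, -3.8925) = (0.483875, -2.062875)
J(0.483875, -2.062875) = 1.963337390625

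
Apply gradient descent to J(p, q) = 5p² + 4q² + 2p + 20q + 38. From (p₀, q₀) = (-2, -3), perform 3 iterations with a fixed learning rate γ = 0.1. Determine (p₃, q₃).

∇J = (10p + 2, 8q + 20)
Step 1: at (-2, -3), ∇J = (-18, -4) → (-2, -3) − 0.1·(-18, -4) = (-0.2, -2.6)
Step 2: at (-0.2, -2.6), ∇J = (0, -0.8) → (-0.2, -2.6) − 0.1·(0, -0.8) = (-0.2, -2.52)
Step 3: at (-0.2, -2.52), ∇J = (0, -0.16) → (-0.2, -2.52) − 0.1·(0, -0.16) = (-0.2, -2.504)

(-0.2, -2.504)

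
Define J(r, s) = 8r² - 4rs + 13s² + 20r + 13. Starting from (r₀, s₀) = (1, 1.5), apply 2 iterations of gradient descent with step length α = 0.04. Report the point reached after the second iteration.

(-0.856, -0.036)

∇J = (16r - 4s + 20, -4r + 26s)
(r₁, s₁) = (1, 1.5) − 0.04·(30, 35) = (-0.2, 0.1)
(r₂, s₂) = (-0.2, 0.1) − 0.04·(16.4, 3.4) = (-0.856, -0.036)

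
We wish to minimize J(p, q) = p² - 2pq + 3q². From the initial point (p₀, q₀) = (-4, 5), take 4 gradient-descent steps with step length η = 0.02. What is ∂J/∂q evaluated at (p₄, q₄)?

20.83743232

∇J = (2p - 2q, -2p + 6q)
(p₁, q₁) = (-4, 5) − 0.02·(-18, 38) = (-3.64, 4.24)
(p₂, q₂) = (-3.64, 4.24) − 0.02·(-15.76, 32.72) = (-3.3248, 3.5856)
(p₃, q₃) = (-3.3248, 3.5856) − 0.02·(-13.8208, 28.1632) = (-3.048384, 3.022336)
(p₄, q₄) = (-3.048384, 3.022336) − 0.02·(-12.14144, 24.230784) = (-2.8055552, 2.53772032)
∂J/∂q at (-2.8055552, 2.53772032) = 20.83743232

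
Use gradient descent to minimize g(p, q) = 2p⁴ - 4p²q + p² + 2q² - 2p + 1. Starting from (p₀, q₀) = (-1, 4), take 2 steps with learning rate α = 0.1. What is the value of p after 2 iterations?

12.68

∇g = (8p³ - 8pq + 2p - 2, -4p² + 4q)
Step 1: at (-1, 4), ∇g = (20, 12) → (-1, 4) − 0.1·(20, 12) = (-3, 2.8)
Step 2: at (-3, 2.8), ∇g = (-156.8, -24.8) → (-3, 2.8) − 0.1·(-156.8, -24.8) = (12.68, 5.28)
p = 12.68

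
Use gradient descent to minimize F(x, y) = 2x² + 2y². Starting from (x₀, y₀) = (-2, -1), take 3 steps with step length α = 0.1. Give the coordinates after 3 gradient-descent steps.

∇F = (4x, 4y)
Step 1: at (-2, -1), ∇F = (-8, -4) → (-2, -1) − 0.1·(-8, -4) = (-1.2, -0.6)
Step 2: at (-1.2, -0.6), ∇F = (-4.8, -2.4) → (-1.2, -0.6) − 0.1·(-4.8, -2.4) = (-0.72, -0.36)
Step 3: at (-0.72, -0.36), ∇F = (-2.88, -1.44) → (-0.72, -0.36) − 0.1·(-2.88, -1.44) = (-0.432, -0.216)

(-0.432, -0.216)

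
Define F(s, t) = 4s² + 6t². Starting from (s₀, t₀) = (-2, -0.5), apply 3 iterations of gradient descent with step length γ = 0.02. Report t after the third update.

-0.219488

∇F = (8s, 12t)
(s₁, t₁) = (-2, -0.5) − 0.02·(-16, -6) = (-1.68, -0.38)
(s₂, t₂) = (-1.68, -0.38) − 0.02·(-13.44, -4.56) = (-1.4112, -0.2888)
(s₃, t₃) = (-1.4112, -0.2888) − 0.02·(-11.2896, -3.4656) = (-1.185408, -0.219488)
t = -0.219488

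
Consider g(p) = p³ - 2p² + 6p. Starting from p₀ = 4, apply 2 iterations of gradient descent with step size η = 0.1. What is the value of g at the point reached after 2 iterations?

-2.249042368

g′(p) = 3p² - 4p + 6
p₁ = 4 − 0.1·38 = 0.2
p₂ = 0.2 − 0.1·5.32 = -0.332
g(-0.332) = -2.249042368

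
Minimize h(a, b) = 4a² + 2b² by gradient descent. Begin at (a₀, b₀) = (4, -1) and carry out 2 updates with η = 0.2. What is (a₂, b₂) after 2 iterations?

∇h = (8a, 4b)
Step 1: at (4, -1), ∇h = (32, -4) → (4, -1) − 0.2·(32, -4) = (-2.4, -0.2)
Step 2: at (-2.4, -0.2), ∇h = (-19.2, -0.8) → (-2.4, -0.2) − 0.2·(-19.2, -0.8) = (1.44, -0.04)

(1.44, -0.04)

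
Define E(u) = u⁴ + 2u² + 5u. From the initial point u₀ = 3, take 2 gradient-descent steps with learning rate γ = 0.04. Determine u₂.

E′(u) = 4u³ + 4u + 5
Step 1: E′(3) = 125; u₁ = 3 − 0.04·125 = -2
Step 2: E′(-2) = -35; u₂ = -2 − 0.04·(-35) = -0.6

-0.6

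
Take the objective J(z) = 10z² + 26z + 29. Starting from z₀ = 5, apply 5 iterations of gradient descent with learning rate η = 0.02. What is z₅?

J′(z) = 20z + 26
z₁ = 5 − 0.02·126 = 2.48
z₂ = 2.48 − 0.02·75.6 = 0.968
z₃ = 0.968 − 0.02·45.36 = 0.0608
z₄ = 0.0608 − 0.02·27.216 = -0.48352
z₅ = -0.48352 − 0.02·16.3296 = -0.810112

-0.810112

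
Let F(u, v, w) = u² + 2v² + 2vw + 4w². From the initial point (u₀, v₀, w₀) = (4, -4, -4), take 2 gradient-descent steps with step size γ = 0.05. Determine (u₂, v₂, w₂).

(3.24, -2.04, -0.92)

∇F = (2u, 4v + 2w, 2v + 8w)
(u₁, v₁, w₁) = (4, -4, -4) − 0.05·(8, -24, -40) = (3.6, -2.8, -2)
(u₂, v₂, w₂) = (3.6, -2.8, -2) − 0.05·(7.2, -15.2, -21.6) = (3.24, -2.04, -0.92)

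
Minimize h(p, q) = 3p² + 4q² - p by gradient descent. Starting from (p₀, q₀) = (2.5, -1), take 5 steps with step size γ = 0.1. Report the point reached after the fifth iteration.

(0.19056, -0.00032)

∇h = (6p - 1, 8q)
(p₁, q₁) = (2.5, -1) − 0.1·(14, -8) = (1.1, -0.2)
(p₂, q₂) = (1.1, -0.2) − 0.1·(5.6, -1.6) = (0.54, -0.04)
(p₃, q₃) = (0.54, -0.04) − 0.1·(2.24, -0.32) = (0.316, -0.008)
(p₄, q₄) = (0.316, -0.008) − 0.1·(0.896, -0.064) = (0.2264, -0.0016)
(p₅, q₅) = (0.2264, -0.0016) − 0.1·(0.3584, -0.0128) = (0.19056, -0.00032)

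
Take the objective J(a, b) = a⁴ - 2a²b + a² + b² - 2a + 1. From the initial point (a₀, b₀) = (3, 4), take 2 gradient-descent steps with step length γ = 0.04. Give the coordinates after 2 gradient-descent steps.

∇J = (4a³ - 4ab + 2a - 2, -2a² + 2b)
Step 1: at (3, 4), ∇J = (64, -10) → (3, 4) − 0.04·(64, -10) = (0.44, 4.4)
Step 2: at (0.44, 4.4), ∇J = (-8.523264, 8.4128) → (0.44, 4.4) − 0.04·(-8.523264, 8.4128) = (0.78093056, 4.063488)

(0.78093056, 4.063488)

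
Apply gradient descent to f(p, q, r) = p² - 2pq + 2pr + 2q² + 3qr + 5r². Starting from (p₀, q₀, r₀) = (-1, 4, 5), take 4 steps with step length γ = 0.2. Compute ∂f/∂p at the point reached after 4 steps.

22.2624

∇f = (2p - 2q + 2r, -2p + 4q + 3r, 2p + 3q + 10r)
(p₁, q₁, r₁) = (-1, 4, 5) − 0.2·(0, 33, 60) = (-1, -2.6, -7)
(p₂, q₂, r₂) = (-1, -2.6, -7) − 0.2·(-10.8, -29.4, -79.8) = (1.16, 3.28, 8.96)
(p₃, q₃, r₃) = (1.16, 3.28, 8.96) − 0.2·(13.68, 37.68, 101.76) = (-1.576, -4.256, -11.392)
(p₄, q₄, r₄) = (-1.576, -4.256, -11.392) − 0.2·(-17.424, -48.048, -129.84) = (1.9088, 5.3536, 14.576)
∂f/∂p at (1.9088, 5.3536, 14.576) = 22.2624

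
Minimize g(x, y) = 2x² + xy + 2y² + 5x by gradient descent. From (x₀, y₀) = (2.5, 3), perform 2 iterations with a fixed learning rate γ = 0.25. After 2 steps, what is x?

∇g = (4x + y + 5, x + 4y)
Step 1: at (2.5, 3), ∇g = (18, 14.5) → (2.5, 3) − 0.25·(18, 14.5) = (-2, -0.625)
Step 2: at (-2, -0.625), ∇g = (-3.625, -4.5) → (-2, -0.625) − 0.25·(-3.625, -4.5) = (-1.09375, 0.5)
x = -1.09375

-1.09375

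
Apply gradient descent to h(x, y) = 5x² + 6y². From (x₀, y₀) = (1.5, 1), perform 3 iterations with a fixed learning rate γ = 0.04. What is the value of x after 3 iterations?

∇h = (10x, 12y)
(x₁, y₁) = (1.5, 1) − 0.04·(15, 12) = (0.9, 0.52)
(x₂, y₂) = (0.9, 0.52) − 0.04·(9, 6.24) = (0.54, 0.2704)
(x₃, y₃) = (0.54, 0.2704) − 0.04·(5.4, 3.2448) = (0.324, 0.140608)
x = 0.324

0.324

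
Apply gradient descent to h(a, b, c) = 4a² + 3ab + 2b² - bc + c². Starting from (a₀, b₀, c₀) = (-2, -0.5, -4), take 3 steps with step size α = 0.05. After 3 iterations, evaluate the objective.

∇h = (8a + 3b, 3a + 4b - c, -b + 2c)
(a₁, b₁, c₁) = (-2, -0.5, -4) − 0.05·(-17.5, -4, -7.5) = (-1.125, -0.3, -3.625)
(a₂, b₂, c₂) = (-1.125, -0.3, -3.625) − 0.05·(-9.9, -0.95, -6.95) = (-0.63, -0.2525, -3.2775)
(a₃, b₃, c₃) = (-0.63, -0.2525, -3.2775) − 0.05·(-5.7975, 0.3775, -6.3025) = (-0.340125, -0.271375, -2.962375)
h(-0.340125, -0.271375, -2.962375) = 8.858684234375

8.858684234375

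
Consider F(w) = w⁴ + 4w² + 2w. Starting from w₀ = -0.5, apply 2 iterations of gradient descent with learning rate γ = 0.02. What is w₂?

F′(w) = 4w³ + 8w + 2
w₁ = -0.5 − 0.02·(-2.5) = -0.45
w₂ = -0.45 − 0.02·(-1.9645) = -0.41071

-0.41071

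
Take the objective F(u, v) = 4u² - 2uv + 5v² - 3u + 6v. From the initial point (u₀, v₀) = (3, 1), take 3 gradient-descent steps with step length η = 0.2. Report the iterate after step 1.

∇F = (8u - 2v - 3, -2u + 10v + 6)
Step 1: at (3, 1), ∇F = (19, 10) → (3, 1) − 0.2·(19, 10) = (-0.8, -1)

(-0.8, -1)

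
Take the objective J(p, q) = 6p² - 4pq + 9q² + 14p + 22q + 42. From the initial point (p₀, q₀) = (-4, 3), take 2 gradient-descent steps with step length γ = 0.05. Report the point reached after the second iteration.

(-1.7, -1.6)

∇J = (12p - 4q + 14, -4p + 18q + 22)
(p₁, q₁) = (-4, 3) − 0.05·(-46, 92) = (-1.7, -1.6)
(p₂, q₂) = (-1.7, -1.6) − 0.05·(0, 0) = (-1.7, -1.6)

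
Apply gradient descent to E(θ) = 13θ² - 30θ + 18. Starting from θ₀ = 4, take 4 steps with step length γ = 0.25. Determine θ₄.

2605.5625

E′(θ) = 26θ - 30
Step 1: E′(4) = 74; θ₁ = 4 − 0.25·74 = -14.5
Step 2: E′(-14.5) = -407; θ₂ = -14.5 − 0.25·(-407) = 87.25
Step 3: E′(87.25) = 2238.5; θ₃ = 87.25 − 0.25·2238.5 = -472.375
Step 4: E′(-472.375) = -12311.75; θ₄ = -472.375 − 0.25·(-12311.75) = 2605.5625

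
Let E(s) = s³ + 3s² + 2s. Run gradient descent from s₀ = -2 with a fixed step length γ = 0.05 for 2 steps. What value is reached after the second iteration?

-2.2315

E′(s) = 3s² + 6s + 2
Step 1: E′(-2) = 2; s₁ = -2 − 0.05·2 = -2.1
Step 2: E′(-2.1) = 2.63; s₂ = -2.1 − 0.05·2.63 = -2.2315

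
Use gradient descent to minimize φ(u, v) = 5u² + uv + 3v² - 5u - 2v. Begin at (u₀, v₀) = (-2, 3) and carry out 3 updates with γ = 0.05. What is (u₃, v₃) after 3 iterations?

(0.00475, 1.34425)

∇φ = (10u + v - 5, u + 6v - 2)
Step 1: at (-2, 3), ∇φ = (-22, 14) → (-2, 3) − 0.05·(-22, 14) = (-0.9, 2.3)
Step 2: at (-0.9, 2.3), ∇φ = (-11.7, 10.9) → (-0.9, 2.3) − 0.05·(-11.7, 10.9) = (-0.315, 1.755)
Step 3: at (-0.315, 1.755), ∇φ = (-6.395, 8.215) → (-0.315, 1.755) − 0.05·(-6.395, 8.215) = (0.00475, 1.34425)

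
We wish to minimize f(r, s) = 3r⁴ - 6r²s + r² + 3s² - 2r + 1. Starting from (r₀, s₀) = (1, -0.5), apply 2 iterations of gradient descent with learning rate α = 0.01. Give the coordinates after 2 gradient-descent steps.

(0.71709184, -0.345056)

∇f = (12r³ - 12rs + 2r - 2, -6r² + 6s)
Step 1: at (1, -0.5), ∇f = (18, -9) → (1, -0.5) − 0.01·(18, -9) = (0.82, -0.41)
Step 2: at (0.82, -0.41), ∇f = (10.290816, -6.4944) → (0.82, -0.41) − 0.01·(10.290816, -6.4944) = (0.71709184, -0.345056)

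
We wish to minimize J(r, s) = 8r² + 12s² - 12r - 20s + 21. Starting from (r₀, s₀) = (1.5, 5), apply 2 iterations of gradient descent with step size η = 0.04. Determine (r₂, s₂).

(0.8472, 0.84)

∇J = (16r - 12, 24s - 20)
Step 1: at (1.5, 5), ∇J = (12, 100) → (1.5, 5) − 0.04·(12, 100) = (1.02, 1)
Step 2: at (1.02, 1), ∇J = (4.32, 4) → (1.02, 1) − 0.04·(4.32, 4) = (0.8472, 0.84)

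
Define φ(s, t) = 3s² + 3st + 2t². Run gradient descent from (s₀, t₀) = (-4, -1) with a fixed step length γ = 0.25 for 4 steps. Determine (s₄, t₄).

∇φ = (6s + 3t, 3s + 4t)
Step 1: at (-4, -1), ∇φ = (-27, -16) → (-4, -1) − 0.25·(-27, -16) = (2.75, 3)
Step 2: at (2.75, 3), ∇φ = (25.5, 20.25) → (2.75, 3) − 0.25·(25.5, 20.25) = (-3.625, -2.0625)
Step 3: at (-3.625, -2.0625), ∇φ = (-27.9375, -19.125) → (-3.625, -2.0625) − 0.25·(-27.9375, -19.125) = (3.359375, 2.71875)
Step 4: at (3.359375, 2.71875), ∇φ = (28.3125, 20.953125) → (3.359375, 2.71875) − 0.25·(28.3125, 20.953125) = (-3.71875, -2.51953125)

(-3.71875, -2.51953125)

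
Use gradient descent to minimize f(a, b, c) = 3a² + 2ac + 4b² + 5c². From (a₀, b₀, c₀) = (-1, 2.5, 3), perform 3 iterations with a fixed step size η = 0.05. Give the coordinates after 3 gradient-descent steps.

∇f = (6a + 2c, 8b, 2a + 10c)
(a₁, b₁, c₁) = (-1, 2.5, 3) − 0.05·(0, 20, 28) = (-1, 1.5, 1.6)
(a₂, b₂, c₂) = (-1, 1.5, 1.6) − 0.05·(-2.8, 12, 14) = (-0.86, 0.9, 0.9)
(a₃, b₃, c₃) = (-0.86, 0.9, 0.9) − 0.05·(-3.36, 7.2, 7.28) = (-0.692, 0.54, 0.536)

(-0.692, 0.54, 0.536)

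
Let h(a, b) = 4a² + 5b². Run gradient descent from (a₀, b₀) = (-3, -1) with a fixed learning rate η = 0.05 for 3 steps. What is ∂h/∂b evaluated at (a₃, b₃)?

-1.25

∇h = (8a, 10b)
Step 1: at (-3, -1), ∇h = (-24, -10) → (-3, -1) − 0.05·(-24, -10) = (-1.8, -0.5)
Step 2: at (-1.8, -0.5), ∇h = (-14.4, -5) → (-1.8, -0.5) − 0.05·(-14.4, -5) = (-1.08, -0.25)
Step 3: at (-1.08, -0.25), ∇h = (-8.64, -2.5) → (-1.08, -0.25) − 0.05·(-8.64, -2.5) = (-0.648, -0.125)
∂h/∂b at (-0.648, -0.125) = -1.25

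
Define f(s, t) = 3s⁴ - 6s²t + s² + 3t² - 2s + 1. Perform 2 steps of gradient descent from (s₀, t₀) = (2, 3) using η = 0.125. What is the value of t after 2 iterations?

∇f = (12s³ - 12st + 2s - 2, -6s² + 6t)
(s₁, t₁) = (2, 3) − 0.125·(26, -6) = (-1.25, 3.75)
(s₂, t₂) = (-1.25, 3.75) − 0.125·(28.3125, 13.125) = (-4.7890625, 2.109375)
t = 2.109375

2.109375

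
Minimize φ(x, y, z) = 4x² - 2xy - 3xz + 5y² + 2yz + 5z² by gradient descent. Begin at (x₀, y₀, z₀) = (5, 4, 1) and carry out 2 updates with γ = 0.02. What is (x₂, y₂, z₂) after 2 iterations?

(3.9036, 2.8272, 0.8828)

∇φ = (8x - 2y - 3z, -2x + 10y + 2z, -3x + 2y + 10z)
Step 1: at (5, 4, 1), ∇φ = (29, 32, 3) → (5, 4, 1) − 0.02·(29, 32, 3) = (4.42, 3.36, 0.94)
Step 2: at (4.42, 3.36, 0.94), ∇φ = (25.82, 26.64, 2.86) → (4.42, 3.36, 0.94) − 0.02·(25.82, 26.64, 2.86) = (3.9036, 2.8272, 0.8828)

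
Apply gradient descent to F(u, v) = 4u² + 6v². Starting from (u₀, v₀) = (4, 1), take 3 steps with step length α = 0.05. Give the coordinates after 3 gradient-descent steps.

∇F = (8u, 12v)
Step 1: at (4, 1), ∇F = (32, 12) → (4, 1) − 0.05·(32, 12) = (2.4, 0.4)
Step 2: at (2.4, 0.4), ∇F = (19.2, 4.8) → (2.4, 0.4) − 0.05·(19.2, 4.8) = (1.44, 0.16)
Step 3: at (1.44, 0.16), ∇F = (11.52, 1.92) → (1.44, 0.16) − 0.05·(11.52, 1.92) = (0.864, 0.064)

(0.864, 0.064)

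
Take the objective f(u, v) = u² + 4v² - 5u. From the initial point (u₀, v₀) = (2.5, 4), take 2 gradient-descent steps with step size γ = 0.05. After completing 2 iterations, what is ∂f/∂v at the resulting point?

∇f = (2u - 5, 8v)
Step 1: at (2.5, 4), ∇f = (0, 32) → (2.5, 4) − 0.05·(0, 32) = (2.5, 2.4)
Step 2: at (2.5, 2.4), ∇f = (0, 19.2) → (2.5, 2.4) − 0.05·(0, 19.2) = (2.5, 1.44)
∂f/∂v at (2.5, 1.44) = 11.52

11.52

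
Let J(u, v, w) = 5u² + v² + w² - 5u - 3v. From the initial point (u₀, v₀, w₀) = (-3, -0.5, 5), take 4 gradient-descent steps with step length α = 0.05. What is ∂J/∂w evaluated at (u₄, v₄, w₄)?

6.561

∇J = (10u - 5, 2v - 3, 2w)
Step 1: at (-3, -0.5, 5), ∇J = (-35, -4, 10) → (-3, -0.5, 5) − 0.05·(-35, -4, 10) = (-1.25, -0.3, 4.5)
Step 2: at (-1.25, -0.3, 4.5), ∇J = (-17.5, -3.6, 9) → (-1.25, -0.3, 4.5) − 0.05·(-17.5, -3.6, 9) = (-0.375, -0.12, 4.05)
Step 3: at (-0.375, -0.12, 4.05), ∇J = (-8.75, -3.24, 8.1) → (-0.375, -0.12, 4.05) − 0.05·(-8.75, -3.24, 8.1) = (0.0625, 0.042, 3.645)
Step 4: at (0.0625, 0.042, 3.645), ∇J = (-4.375, -2.916, 7.29) → (0.0625, 0.042, 3.645) − 0.05·(-4.375, -2.916, 7.29) = (0.28125, 0.1878, 3.2805)
∂J/∂w at (0.28125, 0.1878, 3.2805) = 6.561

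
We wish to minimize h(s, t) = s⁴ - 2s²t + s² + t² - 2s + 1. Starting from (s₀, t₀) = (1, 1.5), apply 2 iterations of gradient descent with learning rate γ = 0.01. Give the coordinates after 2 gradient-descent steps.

∇h = (4s³ - 4st + 2s - 2, -2s² + 2t)
Step 1: at (1, 1.5), ∇h = (-2, 1) → (1, 1.5) − 0.01·(-2, 1) = (1.02, 1.49)
Step 2: at (1.02, 1.49), ∇h = (-1.794368, 0.8992) → (1.02, 1.49) − 0.01·(-1.794368, 0.8992) = (1.03794368, 1.481008)

(1.03794368, 1.481008)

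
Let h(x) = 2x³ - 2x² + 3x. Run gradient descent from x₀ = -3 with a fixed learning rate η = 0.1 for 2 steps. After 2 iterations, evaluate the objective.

h′(x) = 6x² - 4x + 3
Step 1: h′(-3) = 69; x₁ = -3 − 0.1·69 = -9.9
Step 2: h′(-9.9) = 630.66; x₂ = -9.9 − 0.1·630.66 = -72.966
h(-72.966) = -787814.362561392

-787814.362561392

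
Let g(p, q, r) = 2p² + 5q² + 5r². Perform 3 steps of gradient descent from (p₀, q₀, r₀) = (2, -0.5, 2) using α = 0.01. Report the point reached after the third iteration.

∇g = (4p, 10q, 10r)
(p₁, q₁, r₁) = (2, -0.5, 2) − 0.01·(8, -5, 20) = (1.92, -0.45, 1.8)
(p₂, q₂, r₂) = (1.92, -0.45, 1.8) − 0.01·(7.68, -4.5, 18) = (1.8432, -0.405, 1.62)
(p₃, q₃, r₃) = (1.8432, -0.405, 1.62) − 0.01·(7.3728, -4.05, 16.2) = (1.769472, -0.3645, 1.458)

(1.769472, -0.3645, 1.458)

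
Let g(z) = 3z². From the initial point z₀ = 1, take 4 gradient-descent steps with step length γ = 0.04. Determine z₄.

g′(z) = 6z
z₁ = 1 − 0.04·6 = 0.76
z₂ = 0.76 − 0.04·4.56 = 0.5776
z₃ = 0.5776 − 0.04·3.4656 = 0.438976
z₄ = 0.438976 − 0.04·2.633856 = 0.33362176

0.33362176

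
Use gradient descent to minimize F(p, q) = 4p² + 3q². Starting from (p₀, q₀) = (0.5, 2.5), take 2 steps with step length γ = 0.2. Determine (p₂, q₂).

∇F = (8p, 6q)
(p₁, q₁) = (0.5, 2.5) − 0.2·(4, 15) = (-0.3, -0.5)
(p₂, q₂) = (-0.3, -0.5) − 0.2·(-2.4, -3) = (0.18, 0.1)

(0.18, 0.1)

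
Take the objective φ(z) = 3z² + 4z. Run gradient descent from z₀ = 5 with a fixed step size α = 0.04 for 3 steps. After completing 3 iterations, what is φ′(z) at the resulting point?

14.925184

φ′(z) = 6z + 4
Step 1: φ′(5) = 34; z₁ = 5 − 0.04·34 = 3.64
Step 2: φ′(3.64) = 25.84; z₂ = 3.64 − 0.04·25.84 = 2.6064
Step 3: φ′(2.6064) = 19.6384; z₃ = 2.6064 − 0.04·19.6384 = 1.820864
φ′(z) at (1.820864) = 14.925184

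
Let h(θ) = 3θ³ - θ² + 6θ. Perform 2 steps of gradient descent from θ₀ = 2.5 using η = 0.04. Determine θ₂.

-0.029076

h′(θ) = 9θ² - 2θ + 6
θ₁ = 2.5 − 0.04·57.25 = 0.21
θ₂ = 0.21 − 0.04·5.9769 = -0.029076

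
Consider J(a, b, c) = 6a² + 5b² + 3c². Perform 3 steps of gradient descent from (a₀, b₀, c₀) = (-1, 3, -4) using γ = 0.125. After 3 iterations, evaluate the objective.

∇J = (12a, 10b, 6c)
(a₁, b₁, c₁) = (-1, 3, -4) − 0.125·(-12, 30, -24) = (0.5, -0.75, -1)
(a₂, b₂, c₂) = (0.5, -0.75, -1) − 0.125·(6, -7.5, -6) = (-0.25, 0.1875, -0.25)
(a₃, b₃, c₃) = (-0.25, 0.1875, -0.25) − 0.125·(-3, 1.875, -1.5) = (0.125, -0.046875, -0.0625)
J(0.125, -0.046875, -0.0625) = 0.116455078125

0.116455078125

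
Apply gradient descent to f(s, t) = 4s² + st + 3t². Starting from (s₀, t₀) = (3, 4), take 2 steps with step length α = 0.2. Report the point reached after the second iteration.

(1.84, 0.8)

∇f = (8s + t, s + 6t)
Step 1: at (3, 4), ∇f = (28, 27) → (3, 4) − 0.2·(28, 27) = (-2.6, -1.4)
Step 2: at (-2.6, -1.4), ∇f = (-22.2, -11) → (-2.6, -1.4) − 0.2·(-22.2, -11) = (1.84, 0.8)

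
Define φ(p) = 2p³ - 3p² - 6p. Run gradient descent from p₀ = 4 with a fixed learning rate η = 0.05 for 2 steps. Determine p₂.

1.063

φ′(p) = 6p² - 6p - 6
p₁ = 4 − 0.05·66 = 0.7
p₂ = 0.7 − 0.05·(-7.26) = 1.063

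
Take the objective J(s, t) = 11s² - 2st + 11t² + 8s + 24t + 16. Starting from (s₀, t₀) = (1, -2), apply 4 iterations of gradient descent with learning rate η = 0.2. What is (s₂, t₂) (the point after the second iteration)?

(19.08, -15.28)

∇J = (22s - 2t + 8, -2s + 22t + 24)
(s₁, t₁) = (1, -2) − 0.2·(34, -22) = (-5.8, 2.4)
(s₂, t₂) = (-5.8, 2.4) − 0.2·(-124.4, 88.4) = (19.08, -15.28)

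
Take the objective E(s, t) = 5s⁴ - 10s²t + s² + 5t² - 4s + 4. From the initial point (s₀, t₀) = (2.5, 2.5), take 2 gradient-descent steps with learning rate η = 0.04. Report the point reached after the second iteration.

(81.8144512, 12.56064)

∇E = (20s³ - 20st + 2s - 4, -10s² + 10t)
(s₁, t₁) = (2.5, 2.5) − 0.04·(188.5, -37.5) = (-5.04, 4)
(s₂, t₂) = (-5.04, 4) − 0.04·(-2171.36128, -214.016) = (81.8144512, 12.56064)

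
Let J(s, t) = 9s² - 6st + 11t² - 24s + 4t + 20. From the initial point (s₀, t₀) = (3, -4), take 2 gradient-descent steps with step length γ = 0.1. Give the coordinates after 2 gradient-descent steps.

∇J = (18s - 6t - 24, -6s + 22t + 4)
(s₁, t₁) = (3, -4) − 0.1·(54, -102) = (-2.4, 6.2)
(s₂, t₂) = (-2.4, 6.2) − 0.1·(-104.4, 154.8) = (8.04, -9.28)

(8.04, -9.28)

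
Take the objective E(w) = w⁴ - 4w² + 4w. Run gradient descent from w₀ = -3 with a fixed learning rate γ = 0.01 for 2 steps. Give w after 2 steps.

-1.99008

E′(w) = 4w³ - 8w + 4
w₁ = -3 − 0.01·(-80) = -2.2
w₂ = -2.2 − 0.01·(-20.992) = -1.99008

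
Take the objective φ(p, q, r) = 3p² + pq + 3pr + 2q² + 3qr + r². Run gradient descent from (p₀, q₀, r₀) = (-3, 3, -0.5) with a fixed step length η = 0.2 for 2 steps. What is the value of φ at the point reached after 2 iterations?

1.0548

∇φ = (6p + q + 3r, p + 4q + 3r, 3p + 3q + 2r)
Step 1: at (-3, 3, -0.5), ∇φ = (-16.5, 7.5, -1) → (-3, 3, -0.5) − 0.2·(-16.5, 7.5, -1) = (0.3, 1.5, -0.3)
Step 2: at (0.3, 1.5, -0.3), ∇φ = (2.4, 5.4, 4.8) → (0.3, 1.5, -0.3) − 0.2·(2.4, 5.4, 4.8) = (-0.18, 0.42, -1.26)
φ(-0.18, 0.42, -1.26) = 1.0548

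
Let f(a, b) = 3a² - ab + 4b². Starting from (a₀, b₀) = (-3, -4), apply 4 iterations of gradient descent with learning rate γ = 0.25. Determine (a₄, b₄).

(1.34765625, -3.53125)

∇f = (6a - b, -a + 8b)
Step 1: at (-3, -4), ∇f = (-14, -29) → (-3, -4) − 0.25·(-14, -29) = (0.5, 3.25)
Step 2: at (0.5, 3.25), ∇f = (-0.25, 25.5) → (0.5, 3.25) − 0.25·(-0.25, 25.5) = (0.5625, -3.125)
Step 3: at (0.5625, -3.125), ∇f = (6.5, -25.5625) → (0.5625, -3.125) − 0.25·(6.5, -25.5625) = (-1.0625, 3.265625)
Step 4: at (-1.0625, 3.265625), ∇f = (-9.640625, 27.1875) → (-1.0625, 3.265625) − 0.25·(-9.640625, 27.1875) = (1.34765625, -3.53125)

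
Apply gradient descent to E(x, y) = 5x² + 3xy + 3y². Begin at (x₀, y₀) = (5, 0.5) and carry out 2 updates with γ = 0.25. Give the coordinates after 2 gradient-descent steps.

∇E = (10x + 3y, 3x + 6y)
(x₁, y₁) = (5, 0.5) − 0.25·(51.5, 18) = (-7.875, -4)
(x₂, y₂) = (-7.875, -4) − 0.25·(-90.75, -47.625) = (14.8125, 7.90625)

(14.8125, 7.90625)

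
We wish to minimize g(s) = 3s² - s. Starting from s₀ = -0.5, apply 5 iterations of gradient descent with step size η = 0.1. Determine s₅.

0.15984

g′(s) = 6s - 1
s₁ = -0.5 − 0.1·(-4) = -0.1
s₂ = -0.1 − 0.1·(-1.6) = 0.06
s₃ = 0.06 − 0.1·(-0.64) = 0.124
s₄ = 0.124 − 0.1·(-0.256) = 0.1496
s₅ = 0.1496 − 0.1·(-0.1024) = 0.15984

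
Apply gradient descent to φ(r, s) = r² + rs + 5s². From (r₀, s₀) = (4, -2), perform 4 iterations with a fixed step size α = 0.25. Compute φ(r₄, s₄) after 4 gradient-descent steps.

∇φ = (2r + s, r + 10s)
Step 1: at (4, -2), ∇φ = (6, -16) → (4, -2) − 0.25·(6, -16) = (2.5, 2)
Step 2: at (2.5, 2), ∇φ = (7, 22.5) → (2.5, 2) − 0.25·(7, 22.5) = (0.75, -3.625)
Step 3: at (0.75, -3.625), ∇φ = (-2.125, -35.5) → (0.75, -3.625) − 0.25·(-2.125, -35.5) = (1.28125, 5.25)
Step 4: at (1.28125, 5.25), ∇φ = (7.8125, 53.78125) → (1.28125, 5.25) − 0.25·(7.8125, 53.78125) = (-0.671875, -8.1953125)
φ(-0.671875, -8.1953125) = 341.77337646484375

341.77337646484375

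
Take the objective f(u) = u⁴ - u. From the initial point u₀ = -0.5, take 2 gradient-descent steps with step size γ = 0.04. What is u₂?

f′(u) = 4u³ - 1
u₁ = -0.5 − 0.04·(-1.5) = -0.44
u₂ = -0.44 − 0.04·(-1.340736) = -0.38637056

-0.38637056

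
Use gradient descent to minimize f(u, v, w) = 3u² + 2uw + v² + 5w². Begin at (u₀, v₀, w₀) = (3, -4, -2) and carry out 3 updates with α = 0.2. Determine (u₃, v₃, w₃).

∇f = (6u + 2w, 2v, 2u + 10w)
(u₁, v₁, w₁) = (3, -4, -2) − 0.2·(14, -8, -14) = (0.2, -2.4, 0.8)
(u₂, v₂, w₂) = (0.2, -2.4, 0.8) − 0.2·(2.8, -4.8, 8.4) = (-0.36, -1.44, -0.88)
(u₃, v₃, w₃) = (-0.36, -1.44, -0.88) − 0.2·(-3.92, -2.88, -9.52) = (0.424, -0.864, 1.024)

(0.424, -0.864, 1.024)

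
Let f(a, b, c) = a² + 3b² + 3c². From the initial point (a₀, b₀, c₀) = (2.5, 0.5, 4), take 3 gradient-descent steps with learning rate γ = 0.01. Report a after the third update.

∇f = (2a, 6b, 6c)
(a₁, b₁, c₁) = (2.5, 0.5, 4) − 0.01·(5, 3, 24) = (2.45, 0.47, 3.76)
(a₂, b₂, c₂) = (2.45, 0.47, 3.76) − 0.01·(4.9, 2.82, 22.56) = (2.401, 0.4418, 3.5344)
(a₃, b₃, c₃) = (2.401, 0.4418, 3.5344) − 0.01·(4.802, 2.6508, 21.2064) = (2.35298, 0.415292, 3.322336)
a = 2.35298

2.35298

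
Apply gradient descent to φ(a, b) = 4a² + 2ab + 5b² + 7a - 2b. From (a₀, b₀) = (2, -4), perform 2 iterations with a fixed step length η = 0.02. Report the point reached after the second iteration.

(1.4176, -2.62)

∇φ = (8a + 2b + 7, 2a + 10b - 2)
Step 1: at (2, -4), ∇φ = (15, -38) → (2, -4) − 0.02·(15, -38) = (1.7, -3.24)
Step 2: at (1.7, -3.24), ∇φ = (14.12, -31) → (1.7, -3.24) − 0.02·(14.12, -31) = (1.4176, -2.62)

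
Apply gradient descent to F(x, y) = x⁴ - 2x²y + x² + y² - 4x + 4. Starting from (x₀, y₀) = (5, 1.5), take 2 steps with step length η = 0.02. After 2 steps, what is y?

∇F = (4x³ - 4xy + 2x - 4, -2x² + 2y)
(x₁, y₁) = (5, 1.5) − 0.02·(476, -47) = (-4.52, 2.44)
(x₂, y₂) = (-4.52, 2.44) − 0.02·(-338.306432, -35.9808) = (2.24612864, 3.159616)
y = 3.159616

3.159616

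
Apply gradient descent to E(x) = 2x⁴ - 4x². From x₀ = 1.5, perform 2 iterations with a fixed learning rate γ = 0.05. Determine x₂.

E′(x) = 8x³ - 8x
Step 1: E′(1.5) = 15; x₁ = 1.5 − 0.05·15 = 0.75
Step 2: E′(0.75) = -2.625; x₂ = 0.75 − 0.05·(-2.625) = 0.88125

0.88125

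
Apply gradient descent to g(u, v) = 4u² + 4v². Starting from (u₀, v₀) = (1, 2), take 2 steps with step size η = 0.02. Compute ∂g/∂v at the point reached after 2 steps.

11.2896

∇g = (8u, 8v)
(u₁, v₁) = (1, 2) − 0.02·(8, 16) = (0.84, 1.68)
(u₂, v₂) = (0.84, 1.68) − 0.02·(6.72, 13.44) = (0.7056, 1.4112)
∂g/∂v at (0.7056, 1.4112) = 11.2896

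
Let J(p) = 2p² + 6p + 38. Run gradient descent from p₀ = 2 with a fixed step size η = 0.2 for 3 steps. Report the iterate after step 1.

J′(p) = 4p + 6
p₁ = 2 − 0.2·14 = -0.8

-0.8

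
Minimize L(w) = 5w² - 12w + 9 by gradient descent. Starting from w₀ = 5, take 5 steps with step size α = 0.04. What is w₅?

1.495488

L′(w) = 10w - 12
w₁ = 5 − 0.04·38 = 3.48
w₂ = 3.48 − 0.04·22.8 = 2.568
w₃ = 2.568 − 0.04·13.68 = 2.0208
w₄ = 2.0208 − 0.04·8.208 = 1.69248
w₅ = 1.69248 − 0.04·4.9248 = 1.495488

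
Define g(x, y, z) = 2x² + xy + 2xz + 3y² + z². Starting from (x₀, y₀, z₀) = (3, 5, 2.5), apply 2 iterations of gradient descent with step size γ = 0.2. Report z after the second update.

∇g = (4x + y + 2z, x + 6y, 2x + 2z)
(x₁, y₁, z₁) = (3, 5, 2.5) − 0.2·(22, 33, 11) = (-1.4, -1.6, 0.3)
(x₂, y₂, z₂) = (-1.4, -1.6, 0.3) − 0.2·(-6.6, -11, -2.2) = (-0.08, 0.6, 0.74)
z = 0.74

0.74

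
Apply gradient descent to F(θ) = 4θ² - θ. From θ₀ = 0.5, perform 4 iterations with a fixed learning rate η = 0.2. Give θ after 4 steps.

0.1736

F′(θ) = 8θ - 1
θ₁ = 0.5 − 0.2·3 = -0.1
θ₂ = -0.1 − 0.2·(-1.8) = 0.26
θ₃ = 0.26 − 0.2·1.08 = 0.044
θ₄ = 0.044 − 0.2·(-0.648) = 0.1736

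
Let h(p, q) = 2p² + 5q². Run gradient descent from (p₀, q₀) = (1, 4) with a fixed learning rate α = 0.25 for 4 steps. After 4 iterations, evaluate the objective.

∇h = (4p, 10q)
Step 1: at (1, 4), ∇h = (4, 40) → (1, 4) − 0.25·(4, 40) = (0, -6)
Step 2: at (0, -6), ∇h = (0, -60) → (0, -6) − 0.25·(0, -60) = (0, 9)
Step 3: at (0, 9), ∇h = (0, 90) → (0, 9) − 0.25·(0, 90) = (0, -13.5)
Step 4: at (0, -13.5), ∇h = (0, -135) → (0, -13.5) − 0.25·(0, -135) = (0, 20.25)
h(0, 20.25) = 2050.3125

2050.3125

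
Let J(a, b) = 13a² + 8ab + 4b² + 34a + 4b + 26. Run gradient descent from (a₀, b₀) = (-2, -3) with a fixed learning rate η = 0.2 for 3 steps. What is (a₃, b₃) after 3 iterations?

∇J = (26a + 8b + 34, 8a + 8b + 4)
(a₁, b₁) = (-2, -3) − 0.2·(-42, -36) = (6.4, 4.2)
(a₂, b₂) = (6.4, 4.2) − 0.2·(234, 88.8) = (-40.4, -13.56)
(a₃, b₃) = (-40.4, -13.56) − 0.2·(-1124.88, -427.68) = (184.576, 71.976)

(184.576, 71.976)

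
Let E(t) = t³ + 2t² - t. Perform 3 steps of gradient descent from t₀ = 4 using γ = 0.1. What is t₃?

E′(t) = 3t² + 4t - 1
t₁ = 4 − 0.1·63 = -2.3
t₂ = -2.3 − 0.1·5.67 = -2.867
t₃ = -2.867 − 0.1·12.191067 = -4.0861067

-4.0861067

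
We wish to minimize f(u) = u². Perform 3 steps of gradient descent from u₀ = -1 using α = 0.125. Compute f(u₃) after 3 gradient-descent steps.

f′(u) = 2u
Step 1: f′(-1) = -2; u₁ = -1 − 0.125·(-2) = -0.75
Step 2: f′(-0.75) = -1.5; u₂ = -0.75 − 0.125·(-1.5) = -0.5625
Step 3: f′(-0.5625) = -1.125; u₃ = -0.5625 − 0.125·(-1.125) = -0.421875
f(-0.421875) = 0.177978515625

0.177978515625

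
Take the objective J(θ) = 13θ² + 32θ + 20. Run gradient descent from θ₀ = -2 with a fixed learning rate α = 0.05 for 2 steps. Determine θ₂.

J′(θ) = 26θ + 32
θ₁ = -2 − 0.05·(-20) = -1
θ₂ = -1 − 0.05·6 = -1.3

-1.3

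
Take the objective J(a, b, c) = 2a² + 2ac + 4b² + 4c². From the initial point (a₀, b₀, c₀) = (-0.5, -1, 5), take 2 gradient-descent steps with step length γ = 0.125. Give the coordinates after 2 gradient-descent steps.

(-0.78125, 0, 0.375)

∇J = (4a + 2c, 8b, 2a + 8c)
Step 1: at (-0.5, -1, 5), ∇J = (8, -8, 39) → (-0.5, -1, 5) − 0.125·(8, -8, 39) = (-1.5, 0, 0.125)
Step 2: at (-1.5, 0, 0.125), ∇J = (-5.75, 0, -2) → (-1.5, 0, 0.125) − 0.125·(-5.75, 0, -2) = (-0.78125, 0, 0.375)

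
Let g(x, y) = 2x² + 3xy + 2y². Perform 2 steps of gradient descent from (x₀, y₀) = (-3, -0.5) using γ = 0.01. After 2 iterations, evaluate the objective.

17.53729623

∇g = (4x + 3y, 3x + 4y)
Step 1: at (-3, -0.5), ∇g = (-13.5, -11) → (-3, -0.5) − 0.01·(-13.5, -11) = (-2.865, -0.39)
Step 2: at (-2.865, -0.39), ∇g = (-12.63, -10.155) → (-2.865, -0.39) − 0.01·(-12.63, -10.155) = (-2.7387, -0.28845)
g(-2.7387, -0.28845) = 17.53729623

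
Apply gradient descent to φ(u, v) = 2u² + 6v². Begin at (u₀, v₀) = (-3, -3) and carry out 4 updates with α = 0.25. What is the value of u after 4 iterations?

∇φ = (4u, 12v)
Step 1: at (-3, -3), ∇φ = (-12, -36) → (-3, -3) − 0.25·(-12, -36) = (0, 6)
Step 2: at (0, 6), ∇φ = (0, 72) → (0, 6) − 0.25·(0, 72) = (0, -12)
Step 3: at (0, -12), ∇φ = (0, -144) → (0, -12) − 0.25·(0, -144) = (0, 24)
Step 4: at (0, 24), ∇φ = (0, 288) → (0, 24) − 0.25·(0, 288) = (0, -48)
u = 0

0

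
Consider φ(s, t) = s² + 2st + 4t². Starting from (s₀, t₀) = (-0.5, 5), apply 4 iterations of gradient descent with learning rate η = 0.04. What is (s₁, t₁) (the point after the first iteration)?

∇φ = (2s + 2t, 2s + 8t)
(s₁, t₁) = (-0.5, 5) − 0.04·(9, 39) = (-0.86, 3.44)

(-0.86, 3.44)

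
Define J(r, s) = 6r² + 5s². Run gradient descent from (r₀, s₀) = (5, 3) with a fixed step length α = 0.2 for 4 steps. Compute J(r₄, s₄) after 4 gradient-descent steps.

2258.683584

∇J = (12r, 10s)
Step 1: at (5, 3), ∇J = (60, 30) → (5, 3) − 0.2·(60, 30) = (-7, -3)
Step 2: at (-7, -3), ∇J = (-84, -30) → (-7, -3) − 0.2·(-84, -30) = (9.8, 3)
Step 3: at (9.8, 3), ∇J = (117.6, 30) → (9.8, 3) − 0.2·(117.6, 30) = (-13.72, -3)
Step 4: at (-13.72, -3), ∇J = (-164.64, -30) → (-13.72, -3) − 0.2·(-164.64, -30) = (19.208, 3)
J(19.208, 3) = 2258.683584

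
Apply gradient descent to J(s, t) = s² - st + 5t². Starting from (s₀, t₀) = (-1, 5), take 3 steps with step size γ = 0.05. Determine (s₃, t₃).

∇J = (2s - t, -s + 10t)
Step 1: at (-1, 5), ∇J = (-7, 51) → (-1, 5) − 0.05·(-7, 51) = (-0.65, 2.45)
Step 2: at (-0.65, 2.45), ∇J = (-3.75, 25.15) → (-0.65, 2.45) − 0.05·(-3.75, 25.15) = (-0.4625, 1.1925)
Step 3: at (-0.4625, 1.1925), ∇J = (-2.1175, 12.3875) → (-0.4625, 1.1925) − 0.05·(-2.1175, 12.3875) = (-0.356625, 0.573125)

(-0.356625, 0.573125)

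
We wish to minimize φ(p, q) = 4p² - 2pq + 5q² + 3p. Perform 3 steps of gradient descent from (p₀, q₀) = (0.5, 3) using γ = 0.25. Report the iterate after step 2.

(-3.125, 6.5)

∇φ = (8p - 2q + 3, -2p + 10q)
(p₁, q₁) = (0.5, 3) − 0.25·(1, 29) = (0.25, -4.25)
(p₂, q₂) = (0.25, -4.25) − 0.25·(13.5, -43) = (-3.125, 6.5)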